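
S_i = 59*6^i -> [59, 354, 2124, 12744, 76464]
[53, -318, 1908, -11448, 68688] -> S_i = 53*-6^i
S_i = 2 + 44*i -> [2, 46, 90, 134, 178]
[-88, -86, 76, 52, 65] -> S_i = Random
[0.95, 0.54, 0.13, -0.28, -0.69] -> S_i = 0.95 + -0.41*i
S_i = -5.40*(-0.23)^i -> [-5.4, 1.24, -0.29, 0.07, -0.02]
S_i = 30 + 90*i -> [30, 120, 210, 300, 390]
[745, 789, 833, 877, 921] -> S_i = 745 + 44*i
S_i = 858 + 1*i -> [858, 859, 860, 861, 862]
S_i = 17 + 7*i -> [17, 24, 31, 38, 45]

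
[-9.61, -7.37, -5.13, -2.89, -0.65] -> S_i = -9.61 + 2.24*i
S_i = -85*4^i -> [-85, -340, -1360, -5440, -21760]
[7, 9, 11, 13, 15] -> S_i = 7 + 2*i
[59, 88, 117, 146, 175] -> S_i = 59 + 29*i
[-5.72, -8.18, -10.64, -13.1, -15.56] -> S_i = -5.72 + -2.46*i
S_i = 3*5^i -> [3, 15, 75, 375, 1875]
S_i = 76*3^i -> [76, 228, 684, 2052, 6156]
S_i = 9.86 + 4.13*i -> [9.86, 13.99, 18.12, 22.25, 26.38]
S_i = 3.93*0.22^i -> [3.93, 0.86, 0.19, 0.04, 0.01]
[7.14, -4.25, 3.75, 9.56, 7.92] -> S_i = Random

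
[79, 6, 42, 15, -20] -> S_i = Random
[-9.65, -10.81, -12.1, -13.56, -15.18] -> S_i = -9.65*1.12^i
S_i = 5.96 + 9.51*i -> [5.96, 15.47, 24.98, 34.49, 44.0]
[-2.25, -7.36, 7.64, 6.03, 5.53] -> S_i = Random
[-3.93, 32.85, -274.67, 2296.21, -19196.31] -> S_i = -3.93*(-8.36)^i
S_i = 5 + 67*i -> [5, 72, 139, 206, 273]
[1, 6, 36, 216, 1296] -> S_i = 1*6^i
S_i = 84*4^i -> [84, 336, 1344, 5376, 21504]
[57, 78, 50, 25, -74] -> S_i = Random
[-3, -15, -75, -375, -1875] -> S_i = -3*5^i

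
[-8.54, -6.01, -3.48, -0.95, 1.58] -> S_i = -8.54 + 2.53*i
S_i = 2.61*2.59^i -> [2.61, 6.76, 17.51, 45.35, 117.45]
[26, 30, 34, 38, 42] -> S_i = 26 + 4*i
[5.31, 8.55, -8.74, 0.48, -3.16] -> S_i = Random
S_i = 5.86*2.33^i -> [5.86, 13.65, 31.81, 74.13, 172.71]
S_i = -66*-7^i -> [-66, 462, -3234, 22638, -158466]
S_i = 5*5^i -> [5, 25, 125, 625, 3125]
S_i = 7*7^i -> [7, 49, 343, 2401, 16807]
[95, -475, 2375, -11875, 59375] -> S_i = 95*-5^i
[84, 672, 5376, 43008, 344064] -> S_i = 84*8^i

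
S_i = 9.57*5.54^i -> [9.57, 53.02, 293.72, 1627.2, 9014.69]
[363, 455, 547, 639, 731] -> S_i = 363 + 92*i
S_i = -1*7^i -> [-1, -7, -49, -343, -2401]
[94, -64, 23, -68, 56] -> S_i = Random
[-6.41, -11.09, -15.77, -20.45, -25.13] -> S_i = -6.41 + -4.68*i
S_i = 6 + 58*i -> [6, 64, 122, 180, 238]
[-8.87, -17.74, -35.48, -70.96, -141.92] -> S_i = -8.87*2.00^i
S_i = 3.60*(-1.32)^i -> [3.6, -4.75, 6.27, -8.28, 10.93]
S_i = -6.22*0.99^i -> [-6.22, -6.16, -6.1, -6.04, -5.97]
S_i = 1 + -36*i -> [1, -35, -71, -107, -143]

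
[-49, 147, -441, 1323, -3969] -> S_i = -49*-3^i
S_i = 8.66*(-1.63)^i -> [8.66, -14.12, 23.01, -37.5, 61.13]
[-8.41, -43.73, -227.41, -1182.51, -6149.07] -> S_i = -8.41*5.20^i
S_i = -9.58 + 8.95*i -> [-9.58, -0.63, 8.32, 17.27, 26.22]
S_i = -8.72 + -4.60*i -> [-8.72, -13.32, -17.92, -22.52, -27.12]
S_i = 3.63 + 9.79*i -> [3.63, 13.42, 23.21, 33.0, 42.79]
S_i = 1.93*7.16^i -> [1.93, 13.82, 98.94, 708.43, 5072.35]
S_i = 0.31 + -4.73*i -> [0.31, -4.42, -9.15, -13.88, -18.61]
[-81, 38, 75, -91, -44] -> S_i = Random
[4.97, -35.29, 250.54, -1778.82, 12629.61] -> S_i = 4.97*(-7.10)^i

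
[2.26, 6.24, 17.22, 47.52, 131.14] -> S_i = 2.26*2.76^i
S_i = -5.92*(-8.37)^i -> [-5.92, 49.55, -414.74, 3471.35, -29055.18]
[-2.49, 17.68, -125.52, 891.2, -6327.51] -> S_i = -2.49*(-7.10)^i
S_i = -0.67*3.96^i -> [-0.67, -2.65, -10.51, -41.61, -164.76]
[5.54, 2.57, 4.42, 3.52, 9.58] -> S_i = Random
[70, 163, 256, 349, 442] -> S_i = 70 + 93*i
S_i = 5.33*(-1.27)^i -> [5.33, -6.77, 8.6, -10.92, 13.87]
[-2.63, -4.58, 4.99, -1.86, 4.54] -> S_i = Random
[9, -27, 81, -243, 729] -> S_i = 9*-3^i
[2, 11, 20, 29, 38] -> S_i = 2 + 9*i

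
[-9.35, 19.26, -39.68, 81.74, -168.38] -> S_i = -9.35*(-2.06)^i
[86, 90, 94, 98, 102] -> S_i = 86 + 4*i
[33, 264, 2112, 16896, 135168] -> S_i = 33*8^i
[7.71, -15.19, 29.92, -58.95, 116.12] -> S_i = 7.71*(-1.97)^i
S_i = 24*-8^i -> [24, -192, 1536, -12288, 98304]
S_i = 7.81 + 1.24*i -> [7.81, 9.05, 10.29, 11.53, 12.77]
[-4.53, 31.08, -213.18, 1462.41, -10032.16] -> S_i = -4.53*(-6.86)^i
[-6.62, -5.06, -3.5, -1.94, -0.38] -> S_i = -6.62 + 1.56*i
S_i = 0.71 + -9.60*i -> [0.71, -8.89, -18.49, -28.09, -37.69]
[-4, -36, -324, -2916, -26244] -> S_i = -4*9^i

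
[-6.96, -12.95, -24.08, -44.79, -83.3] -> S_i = -6.96*1.86^i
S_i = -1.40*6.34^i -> [-1.4, -8.88, -56.27, -356.78, -2261.96]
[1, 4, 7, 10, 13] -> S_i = 1 + 3*i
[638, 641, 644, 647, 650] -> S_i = 638 + 3*i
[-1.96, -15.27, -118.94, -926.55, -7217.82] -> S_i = -1.96*7.79^i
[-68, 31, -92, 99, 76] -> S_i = Random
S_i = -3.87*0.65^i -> [-3.87, -2.52, -1.64, -1.06, -0.69]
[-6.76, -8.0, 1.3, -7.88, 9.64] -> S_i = Random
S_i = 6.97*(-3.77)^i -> [6.97, -26.28, 99.06, -373.47, 1407.99]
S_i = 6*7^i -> [6, 42, 294, 2058, 14406]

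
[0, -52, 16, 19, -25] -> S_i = Random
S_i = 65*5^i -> [65, 325, 1625, 8125, 40625]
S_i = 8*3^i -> [8, 24, 72, 216, 648]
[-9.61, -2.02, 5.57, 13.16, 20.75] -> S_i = -9.61 + 7.59*i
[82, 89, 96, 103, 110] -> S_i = 82 + 7*i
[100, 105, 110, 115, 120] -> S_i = 100 + 5*i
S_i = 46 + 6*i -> [46, 52, 58, 64, 70]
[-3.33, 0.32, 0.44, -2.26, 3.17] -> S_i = Random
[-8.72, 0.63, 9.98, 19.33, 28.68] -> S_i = -8.72 + 9.35*i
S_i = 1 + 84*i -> [1, 85, 169, 253, 337]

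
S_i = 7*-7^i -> [7, -49, 343, -2401, 16807]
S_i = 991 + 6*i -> [991, 997, 1003, 1009, 1015]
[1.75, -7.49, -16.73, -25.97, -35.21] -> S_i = 1.75 + -9.24*i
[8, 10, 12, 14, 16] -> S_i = 8 + 2*i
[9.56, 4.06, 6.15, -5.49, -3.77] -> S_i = Random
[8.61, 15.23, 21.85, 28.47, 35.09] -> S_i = 8.61 + 6.62*i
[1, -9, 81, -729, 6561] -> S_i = 1*-9^i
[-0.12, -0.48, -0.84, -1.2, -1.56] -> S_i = -0.12 + -0.36*i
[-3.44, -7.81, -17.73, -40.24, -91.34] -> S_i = -3.44*2.27^i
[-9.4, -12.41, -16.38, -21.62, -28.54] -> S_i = -9.40*1.32^i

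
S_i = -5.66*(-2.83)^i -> [-5.66, 16.02, -45.33, 128.28, -363.05]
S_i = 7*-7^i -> [7, -49, 343, -2401, 16807]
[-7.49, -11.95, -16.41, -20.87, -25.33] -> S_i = -7.49 + -4.46*i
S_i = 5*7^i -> [5, 35, 245, 1715, 12005]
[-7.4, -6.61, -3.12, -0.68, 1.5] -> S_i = Random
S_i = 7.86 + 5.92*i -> [7.86, 13.78, 19.7, 25.62, 31.54]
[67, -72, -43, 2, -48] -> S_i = Random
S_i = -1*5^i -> [-1, -5, -25, -125, -625]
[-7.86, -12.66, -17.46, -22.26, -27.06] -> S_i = -7.86 + -4.80*i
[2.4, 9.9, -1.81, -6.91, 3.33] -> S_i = Random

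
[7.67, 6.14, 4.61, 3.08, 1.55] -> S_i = 7.67 + -1.53*i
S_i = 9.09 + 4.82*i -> [9.09, 13.91, 18.73, 23.55, 28.37]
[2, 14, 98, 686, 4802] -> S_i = 2*7^i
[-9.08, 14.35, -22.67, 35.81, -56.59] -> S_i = -9.08*(-1.58)^i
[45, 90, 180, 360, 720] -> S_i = 45*2^i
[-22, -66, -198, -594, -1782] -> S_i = -22*3^i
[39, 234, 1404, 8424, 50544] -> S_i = 39*6^i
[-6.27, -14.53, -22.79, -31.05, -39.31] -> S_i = -6.27 + -8.26*i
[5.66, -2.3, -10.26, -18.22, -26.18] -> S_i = 5.66 + -7.96*i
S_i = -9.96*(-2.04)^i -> [-9.96, 20.32, -41.45, 84.56, -172.5]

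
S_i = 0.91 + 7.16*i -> [0.91, 8.07, 15.23, 22.39, 29.55]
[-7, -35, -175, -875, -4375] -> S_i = -7*5^i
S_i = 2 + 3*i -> [2, 5, 8, 11, 14]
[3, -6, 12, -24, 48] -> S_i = 3*-2^i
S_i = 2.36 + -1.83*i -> [2.36, 0.53, -1.3, -3.13, -4.96]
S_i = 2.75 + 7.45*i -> [2.75, 10.2, 17.65, 25.1, 32.55]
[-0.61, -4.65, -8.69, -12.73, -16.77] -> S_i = -0.61 + -4.04*i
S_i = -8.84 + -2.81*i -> [-8.84, -11.65, -14.46, -17.27, -20.08]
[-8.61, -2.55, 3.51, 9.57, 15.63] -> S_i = -8.61 + 6.06*i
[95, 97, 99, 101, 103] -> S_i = 95 + 2*i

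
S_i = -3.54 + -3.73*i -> [-3.54, -7.27, -11.0, -14.73, -18.46]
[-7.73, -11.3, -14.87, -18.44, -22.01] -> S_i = -7.73 + -3.57*i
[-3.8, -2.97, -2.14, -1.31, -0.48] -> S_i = -3.80 + 0.83*i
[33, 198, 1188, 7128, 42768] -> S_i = 33*6^i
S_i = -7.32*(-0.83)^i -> [-7.32, 6.08, -5.04, 4.19, -3.47]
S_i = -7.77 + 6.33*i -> [-7.77, -1.44, 4.89, 11.22, 17.55]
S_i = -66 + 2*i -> [-66, -64, -62, -60, -58]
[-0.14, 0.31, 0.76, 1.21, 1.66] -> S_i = -0.14 + 0.45*i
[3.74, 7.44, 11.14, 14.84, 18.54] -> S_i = 3.74 + 3.70*i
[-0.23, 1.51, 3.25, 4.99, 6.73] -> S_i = -0.23 + 1.74*i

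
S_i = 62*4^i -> [62, 248, 992, 3968, 15872]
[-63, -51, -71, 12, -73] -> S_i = Random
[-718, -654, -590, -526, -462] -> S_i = -718 + 64*i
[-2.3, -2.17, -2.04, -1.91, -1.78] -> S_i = -2.30 + 0.13*i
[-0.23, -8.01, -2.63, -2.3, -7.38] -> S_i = Random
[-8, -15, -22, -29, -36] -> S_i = -8 + -7*i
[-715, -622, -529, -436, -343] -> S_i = -715 + 93*i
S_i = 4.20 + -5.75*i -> [4.2, -1.55, -7.3, -13.05, -18.8]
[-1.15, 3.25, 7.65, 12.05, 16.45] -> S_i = -1.15 + 4.40*i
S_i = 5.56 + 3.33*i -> [5.56, 8.89, 12.22, 15.55, 18.88]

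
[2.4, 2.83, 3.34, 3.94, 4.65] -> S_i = 2.40*1.18^i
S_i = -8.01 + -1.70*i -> [-8.01, -9.71, -11.41, -13.11, -14.81]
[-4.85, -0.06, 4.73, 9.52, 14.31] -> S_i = -4.85 + 4.79*i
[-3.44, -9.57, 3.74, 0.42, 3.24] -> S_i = Random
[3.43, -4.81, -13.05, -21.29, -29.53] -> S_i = 3.43 + -8.24*i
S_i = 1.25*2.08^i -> [1.25, 2.6, 5.41, 11.25, 23.4]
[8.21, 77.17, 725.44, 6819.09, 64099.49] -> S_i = 8.21*9.40^i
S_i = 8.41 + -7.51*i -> [8.41, 0.9, -6.61, -14.12, -21.63]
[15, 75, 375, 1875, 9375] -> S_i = 15*5^i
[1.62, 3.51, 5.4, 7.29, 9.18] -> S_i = 1.62 + 1.89*i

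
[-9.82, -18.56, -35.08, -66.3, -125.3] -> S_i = -9.82*1.89^i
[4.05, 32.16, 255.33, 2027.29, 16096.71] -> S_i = 4.05*7.94^i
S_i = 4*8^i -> [4, 32, 256, 2048, 16384]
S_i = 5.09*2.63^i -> [5.09, 13.39, 35.21, 92.59, 243.52]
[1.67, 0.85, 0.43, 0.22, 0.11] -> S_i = 1.67*0.51^i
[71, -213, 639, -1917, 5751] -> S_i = 71*-3^i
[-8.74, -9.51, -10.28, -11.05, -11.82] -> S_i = -8.74 + -0.77*i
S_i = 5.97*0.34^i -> [5.97, 2.03, 0.69, 0.23, 0.08]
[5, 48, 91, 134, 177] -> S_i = 5 + 43*i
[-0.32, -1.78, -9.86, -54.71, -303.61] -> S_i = -0.32*5.55^i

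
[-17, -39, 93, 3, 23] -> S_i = Random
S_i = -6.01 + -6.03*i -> [-6.01, -12.04, -18.07, -24.1, -30.13]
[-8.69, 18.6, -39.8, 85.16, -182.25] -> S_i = -8.69*(-2.14)^i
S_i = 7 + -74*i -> [7, -67, -141, -215, -289]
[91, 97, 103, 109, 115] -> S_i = 91 + 6*i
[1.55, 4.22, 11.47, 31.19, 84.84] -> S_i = 1.55*2.72^i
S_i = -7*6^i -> [-7, -42, -252, -1512, -9072]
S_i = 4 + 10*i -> [4, 14, 24, 34, 44]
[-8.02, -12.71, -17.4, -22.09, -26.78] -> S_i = -8.02 + -4.69*i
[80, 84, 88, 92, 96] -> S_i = 80 + 4*i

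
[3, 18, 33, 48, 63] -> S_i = 3 + 15*i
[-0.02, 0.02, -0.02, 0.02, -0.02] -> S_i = -0.02*(-1.02)^i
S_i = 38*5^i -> [38, 190, 950, 4750, 23750]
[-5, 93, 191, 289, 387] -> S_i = -5 + 98*i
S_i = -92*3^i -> [-92, -276, -828, -2484, -7452]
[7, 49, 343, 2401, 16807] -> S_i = 7*7^i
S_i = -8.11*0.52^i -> [-8.11, -4.22, -2.19, -1.14, -0.59]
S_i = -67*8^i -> [-67, -536, -4288, -34304, -274432]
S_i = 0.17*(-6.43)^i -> [0.17, -1.09, 7.03, -45.19, 290.6]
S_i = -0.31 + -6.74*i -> [-0.31, -7.05, -13.79, -20.53, -27.27]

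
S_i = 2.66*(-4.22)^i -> [2.66, -11.23, 47.37, -199.9, 843.59]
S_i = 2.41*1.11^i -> [2.41, 2.68, 2.97, 3.3, 3.66]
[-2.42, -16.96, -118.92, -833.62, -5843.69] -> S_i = -2.42*7.01^i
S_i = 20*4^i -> [20, 80, 320, 1280, 5120]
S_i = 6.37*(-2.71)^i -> [6.37, -17.26, 46.78, -126.78, 343.57]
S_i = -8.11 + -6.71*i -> [-8.11, -14.82, -21.53, -28.24, -34.95]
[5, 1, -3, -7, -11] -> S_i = 5 + -4*i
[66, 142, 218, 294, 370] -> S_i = 66 + 76*i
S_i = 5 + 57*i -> [5, 62, 119, 176, 233]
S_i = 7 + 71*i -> [7, 78, 149, 220, 291]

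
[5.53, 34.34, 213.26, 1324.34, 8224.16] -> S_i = 5.53*6.21^i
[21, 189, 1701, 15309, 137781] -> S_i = 21*9^i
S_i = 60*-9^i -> [60, -540, 4860, -43740, 393660]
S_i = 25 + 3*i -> [25, 28, 31, 34, 37]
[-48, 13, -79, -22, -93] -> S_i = Random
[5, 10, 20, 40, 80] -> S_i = 5*2^i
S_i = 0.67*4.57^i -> [0.67, 3.06, 13.99, 63.95, 292.24]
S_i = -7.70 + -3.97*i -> [-7.7, -11.67, -15.64, -19.61, -23.58]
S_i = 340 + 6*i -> [340, 346, 352, 358, 364]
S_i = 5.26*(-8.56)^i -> [5.26, -45.03, 385.42, -3299.19, 28241.05]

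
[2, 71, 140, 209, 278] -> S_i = 2 + 69*i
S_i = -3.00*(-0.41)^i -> [-3.0, 1.23, -0.5, 0.21, -0.08]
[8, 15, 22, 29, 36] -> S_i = 8 + 7*i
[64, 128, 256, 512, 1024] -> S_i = 64*2^i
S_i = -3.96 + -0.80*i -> [-3.96, -4.76, -5.56, -6.36, -7.16]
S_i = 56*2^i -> [56, 112, 224, 448, 896]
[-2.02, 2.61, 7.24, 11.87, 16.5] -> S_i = -2.02 + 4.63*i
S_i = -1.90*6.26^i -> [-1.9, -11.89, -74.46, -466.1, -2917.77]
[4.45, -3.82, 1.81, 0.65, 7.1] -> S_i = Random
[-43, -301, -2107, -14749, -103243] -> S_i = -43*7^i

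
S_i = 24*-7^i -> [24, -168, 1176, -8232, 57624]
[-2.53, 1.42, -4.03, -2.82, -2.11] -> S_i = Random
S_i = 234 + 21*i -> [234, 255, 276, 297, 318]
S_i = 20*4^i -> [20, 80, 320, 1280, 5120]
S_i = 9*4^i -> [9, 36, 144, 576, 2304]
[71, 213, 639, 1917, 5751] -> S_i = 71*3^i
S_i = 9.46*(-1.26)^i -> [9.46, -11.92, 15.02, -18.92, 23.84]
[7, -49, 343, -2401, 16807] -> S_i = 7*-7^i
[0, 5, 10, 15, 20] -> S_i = 0 + 5*i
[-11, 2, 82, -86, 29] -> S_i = Random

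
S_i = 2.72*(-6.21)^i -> [2.72, -16.89, 104.89, -651.39, 4045.16]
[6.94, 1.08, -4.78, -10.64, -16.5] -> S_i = 6.94 + -5.86*i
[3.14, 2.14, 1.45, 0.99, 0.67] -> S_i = 3.14*0.68^i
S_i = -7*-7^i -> [-7, 49, -343, 2401, -16807]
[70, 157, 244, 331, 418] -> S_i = 70 + 87*i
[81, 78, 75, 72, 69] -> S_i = 81 + -3*i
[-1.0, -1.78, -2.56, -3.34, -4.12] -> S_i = -1.00 + -0.78*i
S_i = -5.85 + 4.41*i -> [-5.85, -1.44, 2.97, 7.38, 11.79]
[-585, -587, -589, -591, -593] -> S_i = -585 + -2*i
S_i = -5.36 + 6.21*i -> [-5.36, 0.85, 7.06, 13.27, 19.48]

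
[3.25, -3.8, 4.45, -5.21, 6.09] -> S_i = 3.25*(-1.17)^i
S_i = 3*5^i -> [3, 15, 75, 375, 1875]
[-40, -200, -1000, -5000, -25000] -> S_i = -40*5^i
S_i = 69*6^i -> [69, 414, 2484, 14904, 89424]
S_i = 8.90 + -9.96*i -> [8.9, -1.06, -11.02, -20.98, -30.94]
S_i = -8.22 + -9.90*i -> [-8.22, -18.12, -28.02, -37.92, -47.82]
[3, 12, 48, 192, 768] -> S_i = 3*4^i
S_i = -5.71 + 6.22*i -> [-5.71, 0.51, 6.73, 12.95, 19.17]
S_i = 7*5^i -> [7, 35, 175, 875, 4375]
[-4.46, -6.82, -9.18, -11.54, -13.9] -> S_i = -4.46 + -2.36*i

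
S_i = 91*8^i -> [91, 728, 5824, 46592, 372736]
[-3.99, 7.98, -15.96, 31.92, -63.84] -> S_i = -3.99*(-2.00)^i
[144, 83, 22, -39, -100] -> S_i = 144 + -61*i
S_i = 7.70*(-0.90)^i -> [7.7, -6.93, 6.24, -5.61, 5.05]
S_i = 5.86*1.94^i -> [5.86, 11.37, 22.05, 42.79, 83.01]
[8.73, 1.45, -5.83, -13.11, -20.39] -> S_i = 8.73 + -7.28*i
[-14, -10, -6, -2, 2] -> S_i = -14 + 4*i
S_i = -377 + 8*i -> [-377, -369, -361, -353, -345]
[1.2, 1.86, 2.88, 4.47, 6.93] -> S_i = 1.20*1.55^i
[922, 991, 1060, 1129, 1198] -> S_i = 922 + 69*i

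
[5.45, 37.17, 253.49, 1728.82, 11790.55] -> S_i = 5.45*6.82^i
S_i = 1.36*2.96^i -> [1.36, 4.03, 11.92, 35.27, 104.4]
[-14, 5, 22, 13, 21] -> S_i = Random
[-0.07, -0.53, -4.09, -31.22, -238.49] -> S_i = -0.07*7.64^i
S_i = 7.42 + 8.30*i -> [7.42, 15.72, 24.02, 32.32, 40.62]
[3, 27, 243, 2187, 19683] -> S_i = 3*9^i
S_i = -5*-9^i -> [-5, 45, -405, 3645, -32805]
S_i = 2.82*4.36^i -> [2.82, 12.3, 53.61, 233.73, 1019.05]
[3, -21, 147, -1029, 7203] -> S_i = 3*-7^i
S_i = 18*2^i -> [18, 36, 72, 144, 288]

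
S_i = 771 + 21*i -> [771, 792, 813, 834, 855]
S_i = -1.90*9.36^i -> [-1.9, -17.78, -166.46, -1558.05, -14583.34]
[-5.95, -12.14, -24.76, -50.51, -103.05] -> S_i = -5.95*2.04^i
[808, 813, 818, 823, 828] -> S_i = 808 + 5*i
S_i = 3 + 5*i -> [3, 8, 13, 18, 23]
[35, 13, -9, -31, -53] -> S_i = 35 + -22*i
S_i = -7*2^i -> [-7, -14, -28, -56, -112]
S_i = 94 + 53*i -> [94, 147, 200, 253, 306]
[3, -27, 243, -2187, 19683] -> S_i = 3*-9^i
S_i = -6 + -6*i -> [-6, -12, -18, -24, -30]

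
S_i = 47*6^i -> [47, 282, 1692, 10152, 60912]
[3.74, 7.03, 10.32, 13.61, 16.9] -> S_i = 3.74 + 3.29*i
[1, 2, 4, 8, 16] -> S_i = 1*2^i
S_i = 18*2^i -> [18, 36, 72, 144, 288]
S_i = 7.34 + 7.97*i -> [7.34, 15.31, 23.28, 31.25, 39.22]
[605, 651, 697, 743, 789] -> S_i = 605 + 46*i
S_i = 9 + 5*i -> [9, 14, 19, 24, 29]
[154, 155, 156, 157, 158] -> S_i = 154 + 1*i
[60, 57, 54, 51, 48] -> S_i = 60 + -3*i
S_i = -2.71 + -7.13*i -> [-2.71, -9.84, -16.97, -24.1, -31.23]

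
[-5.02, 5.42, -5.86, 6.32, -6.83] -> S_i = -5.02*(-1.08)^i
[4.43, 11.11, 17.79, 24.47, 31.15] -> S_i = 4.43 + 6.68*i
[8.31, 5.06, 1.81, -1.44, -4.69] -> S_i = 8.31 + -3.25*i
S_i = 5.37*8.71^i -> [5.37, 46.77, 407.39, 3548.37, 30906.29]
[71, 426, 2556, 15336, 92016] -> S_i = 71*6^i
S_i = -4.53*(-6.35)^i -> [-4.53, 28.77, -182.66, 1159.9, -7365.35]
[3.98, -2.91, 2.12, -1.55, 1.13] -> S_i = 3.98*(-0.73)^i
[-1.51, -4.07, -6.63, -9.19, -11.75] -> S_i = -1.51 + -2.56*i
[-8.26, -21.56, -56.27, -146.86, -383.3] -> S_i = -8.26*2.61^i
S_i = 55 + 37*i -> [55, 92, 129, 166, 203]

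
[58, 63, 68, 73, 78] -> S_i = 58 + 5*i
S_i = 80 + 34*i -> [80, 114, 148, 182, 216]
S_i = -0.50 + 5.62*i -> [-0.5, 5.12, 10.74, 16.36, 21.98]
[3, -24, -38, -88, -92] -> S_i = Random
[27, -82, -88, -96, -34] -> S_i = Random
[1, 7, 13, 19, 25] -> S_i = 1 + 6*i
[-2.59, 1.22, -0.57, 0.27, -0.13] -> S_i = -2.59*(-0.47)^i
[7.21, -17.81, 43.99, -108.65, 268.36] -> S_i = 7.21*(-2.47)^i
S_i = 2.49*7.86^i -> [2.49, 19.57, 153.83, 1209.11, 9503.63]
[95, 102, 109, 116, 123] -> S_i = 95 + 7*i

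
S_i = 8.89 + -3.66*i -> [8.89, 5.23, 1.57, -2.09, -5.75]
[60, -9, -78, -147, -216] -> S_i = 60 + -69*i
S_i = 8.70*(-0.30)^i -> [8.7, -2.61, 0.78, -0.23, 0.07]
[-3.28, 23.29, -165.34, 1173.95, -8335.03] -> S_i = -3.28*(-7.10)^i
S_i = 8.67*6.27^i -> [8.67, 54.36, 340.84, 2137.08, 13399.52]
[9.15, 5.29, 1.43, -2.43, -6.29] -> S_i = 9.15 + -3.86*i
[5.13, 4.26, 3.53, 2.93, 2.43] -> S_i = 5.13*0.83^i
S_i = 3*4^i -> [3, 12, 48, 192, 768]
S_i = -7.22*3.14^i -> [-7.22, -22.67, -71.19, -223.53, -701.87]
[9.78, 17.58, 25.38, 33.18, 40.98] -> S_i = 9.78 + 7.80*i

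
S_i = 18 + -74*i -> [18, -56, -130, -204, -278]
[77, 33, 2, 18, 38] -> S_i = Random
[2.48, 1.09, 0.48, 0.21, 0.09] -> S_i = 2.48*0.44^i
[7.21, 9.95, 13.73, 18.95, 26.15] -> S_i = 7.21*1.38^i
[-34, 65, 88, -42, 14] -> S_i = Random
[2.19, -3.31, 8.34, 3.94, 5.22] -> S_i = Random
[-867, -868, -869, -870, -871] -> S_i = -867 + -1*i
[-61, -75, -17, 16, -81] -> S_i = Random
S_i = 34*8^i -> [34, 272, 2176, 17408, 139264]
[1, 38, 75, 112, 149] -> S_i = 1 + 37*i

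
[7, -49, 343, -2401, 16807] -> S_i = 7*-7^i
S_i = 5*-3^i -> [5, -15, 45, -135, 405]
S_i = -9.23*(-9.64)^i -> [-9.23, 88.98, -857.74, 8268.62, -79709.45]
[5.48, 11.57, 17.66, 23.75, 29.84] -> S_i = 5.48 + 6.09*i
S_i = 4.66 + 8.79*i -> [4.66, 13.45, 22.24, 31.03, 39.82]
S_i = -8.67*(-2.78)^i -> [-8.67, 24.1, -67.01, 186.27, -517.84]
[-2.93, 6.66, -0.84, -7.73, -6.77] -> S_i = Random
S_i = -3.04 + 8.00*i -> [-3.04, 4.96, 12.96, 20.96, 28.96]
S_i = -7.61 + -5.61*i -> [-7.61, -13.22, -18.83, -24.44, -30.05]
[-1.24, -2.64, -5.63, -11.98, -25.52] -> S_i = -1.24*2.13^i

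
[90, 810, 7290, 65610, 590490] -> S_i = 90*9^i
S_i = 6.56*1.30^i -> [6.56, 8.53, 11.09, 14.41, 18.74]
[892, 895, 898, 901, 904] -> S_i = 892 + 3*i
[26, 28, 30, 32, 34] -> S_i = 26 + 2*i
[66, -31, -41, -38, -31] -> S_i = Random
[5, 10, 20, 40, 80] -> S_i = 5*2^i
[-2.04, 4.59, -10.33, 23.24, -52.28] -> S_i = -2.04*(-2.25)^i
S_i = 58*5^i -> [58, 290, 1450, 7250, 36250]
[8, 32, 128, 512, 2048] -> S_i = 8*4^i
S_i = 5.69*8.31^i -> [5.69, 47.28, 392.93, 3265.24, 27134.16]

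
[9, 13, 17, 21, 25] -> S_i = 9 + 4*i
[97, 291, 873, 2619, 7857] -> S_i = 97*3^i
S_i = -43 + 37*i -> [-43, -6, 31, 68, 105]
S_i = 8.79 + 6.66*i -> [8.79, 15.45, 22.11, 28.77, 35.43]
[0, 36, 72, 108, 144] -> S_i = 0 + 36*i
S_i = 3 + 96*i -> [3, 99, 195, 291, 387]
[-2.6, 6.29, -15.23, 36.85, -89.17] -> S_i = -2.60*(-2.42)^i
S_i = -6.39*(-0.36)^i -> [-6.39, 2.3, -0.83, 0.3, -0.11]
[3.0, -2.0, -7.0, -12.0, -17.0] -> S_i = 3.00 + -5.00*i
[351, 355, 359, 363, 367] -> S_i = 351 + 4*i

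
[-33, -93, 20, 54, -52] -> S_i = Random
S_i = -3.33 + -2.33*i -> [-3.33, -5.66, -7.99, -10.32, -12.65]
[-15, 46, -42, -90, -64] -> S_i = Random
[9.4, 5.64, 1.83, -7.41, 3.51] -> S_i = Random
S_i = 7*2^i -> [7, 14, 28, 56, 112]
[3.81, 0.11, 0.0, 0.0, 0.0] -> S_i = 3.81*0.03^i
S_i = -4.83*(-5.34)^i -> [-4.83, 25.79, -137.73, 735.48, -3927.46]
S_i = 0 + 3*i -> [0, 3, 6, 9, 12]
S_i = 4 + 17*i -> [4, 21, 38, 55, 72]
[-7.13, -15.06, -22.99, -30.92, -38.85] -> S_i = -7.13 + -7.93*i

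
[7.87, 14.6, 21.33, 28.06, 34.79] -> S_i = 7.87 + 6.73*i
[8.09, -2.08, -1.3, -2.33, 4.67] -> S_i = Random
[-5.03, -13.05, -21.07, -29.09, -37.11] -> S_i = -5.03 + -8.02*i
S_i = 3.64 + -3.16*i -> [3.64, 0.48, -2.68, -5.84, -9.0]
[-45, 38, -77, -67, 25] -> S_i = Random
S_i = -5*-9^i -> [-5, 45, -405, 3645, -32805]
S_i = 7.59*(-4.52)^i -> [7.59, -34.31, 155.07, -700.9, 3168.08]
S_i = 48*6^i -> [48, 288, 1728, 10368, 62208]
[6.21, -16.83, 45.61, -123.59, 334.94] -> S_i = 6.21*(-2.71)^i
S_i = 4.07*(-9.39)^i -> [4.07, -38.22, 358.86, -3369.7, 31641.48]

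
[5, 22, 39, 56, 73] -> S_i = 5 + 17*i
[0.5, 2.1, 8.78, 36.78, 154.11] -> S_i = 0.50*4.19^i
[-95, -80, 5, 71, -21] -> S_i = Random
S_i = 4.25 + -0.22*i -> [4.25, 4.03, 3.81, 3.59, 3.37]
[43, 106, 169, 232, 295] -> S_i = 43 + 63*i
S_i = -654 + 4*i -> [-654, -650, -646, -642, -638]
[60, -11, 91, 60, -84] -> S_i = Random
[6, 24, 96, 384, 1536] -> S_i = 6*4^i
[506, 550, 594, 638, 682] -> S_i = 506 + 44*i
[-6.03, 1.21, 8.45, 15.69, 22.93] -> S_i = -6.03 + 7.24*i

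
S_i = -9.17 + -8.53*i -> [-9.17, -17.7, -26.23, -34.76, -43.29]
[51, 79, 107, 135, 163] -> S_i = 51 + 28*i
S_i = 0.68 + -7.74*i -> [0.68, -7.06, -14.8, -22.54, -30.28]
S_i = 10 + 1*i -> [10, 11, 12, 13, 14]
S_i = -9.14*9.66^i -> [-9.14, -88.29, -852.9, -8239.06, -79589.3]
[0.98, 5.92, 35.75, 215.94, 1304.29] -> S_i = 0.98*6.04^i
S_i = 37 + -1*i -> [37, 36, 35, 34, 33]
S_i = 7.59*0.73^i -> [7.59, 5.54, 4.04, 2.95, 2.16]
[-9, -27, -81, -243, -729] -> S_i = -9*3^i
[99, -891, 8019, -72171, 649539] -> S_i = 99*-9^i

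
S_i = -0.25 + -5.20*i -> [-0.25, -5.45, -10.65, -15.85, -21.05]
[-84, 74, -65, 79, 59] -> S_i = Random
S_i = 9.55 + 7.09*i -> [9.55, 16.64, 23.73, 30.82, 37.91]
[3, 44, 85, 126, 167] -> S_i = 3 + 41*i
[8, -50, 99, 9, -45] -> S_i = Random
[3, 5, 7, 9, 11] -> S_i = 3 + 2*i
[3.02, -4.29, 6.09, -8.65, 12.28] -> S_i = 3.02*(-1.42)^i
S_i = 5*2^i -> [5, 10, 20, 40, 80]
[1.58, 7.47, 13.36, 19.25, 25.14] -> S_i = 1.58 + 5.89*i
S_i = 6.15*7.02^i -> [6.15, 43.17, 303.07, 2127.58, 14935.63]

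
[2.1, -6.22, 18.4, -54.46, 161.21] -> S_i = 2.10*(-2.96)^i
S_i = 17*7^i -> [17, 119, 833, 5831, 40817]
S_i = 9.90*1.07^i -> [9.9, 10.59, 11.33, 12.13, 12.98]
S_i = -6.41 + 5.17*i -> [-6.41, -1.24, 3.93, 9.1, 14.27]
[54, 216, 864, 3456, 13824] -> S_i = 54*4^i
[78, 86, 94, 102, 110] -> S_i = 78 + 8*i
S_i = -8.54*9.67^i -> [-8.54, -82.58, -798.57, -7722.13, -74673.03]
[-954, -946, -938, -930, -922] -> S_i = -954 + 8*i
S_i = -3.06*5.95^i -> [-3.06, -18.21, -108.33, -644.57, -3835.21]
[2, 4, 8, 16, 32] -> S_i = 2*2^i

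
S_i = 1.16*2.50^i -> [1.16, 2.9, 7.25, 18.12, 45.31]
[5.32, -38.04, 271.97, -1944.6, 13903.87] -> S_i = 5.32*(-7.15)^i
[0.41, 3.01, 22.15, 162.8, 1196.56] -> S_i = 0.41*7.35^i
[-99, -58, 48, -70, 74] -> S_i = Random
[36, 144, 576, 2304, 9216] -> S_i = 36*4^i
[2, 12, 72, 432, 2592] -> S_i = 2*6^i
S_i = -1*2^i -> [-1, -2, -4, -8, -16]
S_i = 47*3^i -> [47, 141, 423, 1269, 3807]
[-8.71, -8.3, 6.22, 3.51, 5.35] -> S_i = Random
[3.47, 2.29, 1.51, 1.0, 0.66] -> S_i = 3.47*0.66^i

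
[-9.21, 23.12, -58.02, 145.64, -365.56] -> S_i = -9.21*(-2.51)^i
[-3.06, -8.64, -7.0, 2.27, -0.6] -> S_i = Random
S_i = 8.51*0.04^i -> [8.51, 0.34, 0.01, 0.0, 0.0]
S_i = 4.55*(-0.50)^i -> [4.55, -2.28, 1.14, -0.57, 0.28]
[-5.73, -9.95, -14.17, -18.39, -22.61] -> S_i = -5.73 + -4.22*i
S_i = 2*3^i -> [2, 6, 18, 54, 162]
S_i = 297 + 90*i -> [297, 387, 477, 567, 657]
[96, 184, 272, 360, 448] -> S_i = 96 + 88*i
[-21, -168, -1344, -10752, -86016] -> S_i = -21*8^i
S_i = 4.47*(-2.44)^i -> [4.47, -10.91, 26.61, -64.93, 158.44]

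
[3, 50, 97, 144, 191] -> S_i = 3 + 47*i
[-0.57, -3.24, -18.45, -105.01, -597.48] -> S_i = -0.57*5.69^i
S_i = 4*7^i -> [4, 28, 196, 1372, 9604]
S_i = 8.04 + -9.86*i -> [8.04, -1.82, -11.68, -21.54, -31.4]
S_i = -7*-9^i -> [-7, 63, -567, 5103, -45927]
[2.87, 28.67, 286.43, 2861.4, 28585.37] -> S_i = 2.87*9.99^i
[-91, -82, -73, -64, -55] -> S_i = -91 + 9*i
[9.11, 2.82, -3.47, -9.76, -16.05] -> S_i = 9.11 + -6.29*i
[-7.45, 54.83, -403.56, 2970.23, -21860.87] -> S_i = -7.45*(-7.36)^i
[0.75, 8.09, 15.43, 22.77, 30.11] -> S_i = 0.75 + 7.34*i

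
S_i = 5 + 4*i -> [5, 9, 13, 17, 21]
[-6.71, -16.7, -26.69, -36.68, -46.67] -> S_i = -6.71 + -9.99*i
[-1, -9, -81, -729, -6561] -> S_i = -1*9^i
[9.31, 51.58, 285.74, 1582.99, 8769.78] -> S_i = 9.31*5.54^i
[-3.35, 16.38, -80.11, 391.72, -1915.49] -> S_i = -3.35*(-4.89)^i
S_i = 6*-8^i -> [6, -48, 384, -3072, 24576]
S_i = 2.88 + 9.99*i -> [2.88, 12.87, 22.86, 32.85, 42.84]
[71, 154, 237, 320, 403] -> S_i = 71 + 83*i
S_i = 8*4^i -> [8, 32, 128, 512, 2048]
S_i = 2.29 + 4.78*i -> [2.29, 7.07, 11.85, 16.63, 21.41]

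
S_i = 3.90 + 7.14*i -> [3.9, 11.04, 18.18, 25.32, 32.46]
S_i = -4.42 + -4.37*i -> [-4.42, -8.79, -13.16, -17.53, -21.9]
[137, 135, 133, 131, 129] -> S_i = 137 + -2*i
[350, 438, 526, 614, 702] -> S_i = 350 + 88*i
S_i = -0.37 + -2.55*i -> [-0.37, -2.92, -5.47, -8.02, -10.57]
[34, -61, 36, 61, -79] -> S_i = Random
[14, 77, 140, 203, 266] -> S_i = 14 + 63*i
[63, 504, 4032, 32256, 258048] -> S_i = 63*8^i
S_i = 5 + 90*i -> [5, 95, 185, 275, 365]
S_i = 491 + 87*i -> [491, 578, 665, 752, 839]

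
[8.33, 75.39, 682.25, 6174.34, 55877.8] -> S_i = 8.33*9.05^i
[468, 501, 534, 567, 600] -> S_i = 468 + 33*i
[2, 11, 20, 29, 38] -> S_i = 2 + 9*i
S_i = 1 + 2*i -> [1, 3, 5, 7, 9]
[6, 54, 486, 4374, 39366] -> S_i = 6*9^i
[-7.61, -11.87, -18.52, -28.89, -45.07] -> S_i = -7.61*1.56^i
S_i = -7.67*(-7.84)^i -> [-7.67, 60.13, -471.44, 3696.1, -28977.41]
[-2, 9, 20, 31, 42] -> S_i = -2 + 11*i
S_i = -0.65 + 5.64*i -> [-0.65, 4.99, 10.63, 16.27, 21.91]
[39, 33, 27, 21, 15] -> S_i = 39 + -6*i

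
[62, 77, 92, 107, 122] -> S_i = 62 + 15*i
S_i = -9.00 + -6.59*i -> [-9.0, -15.59, -22.18, -28.77, -35.36]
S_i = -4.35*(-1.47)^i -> [-4.35, 6.39, -9.4, 13.82, -20.31]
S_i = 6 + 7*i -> [6, 13, 20, 27, 34]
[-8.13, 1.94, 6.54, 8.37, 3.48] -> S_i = Random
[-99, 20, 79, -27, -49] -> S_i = Random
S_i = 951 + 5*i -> [951, 956, 961, 966, 971]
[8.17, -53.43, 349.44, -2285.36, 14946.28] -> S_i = 8.17*(-6.54)^i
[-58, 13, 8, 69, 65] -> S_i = Random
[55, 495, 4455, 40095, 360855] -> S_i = 55*9^i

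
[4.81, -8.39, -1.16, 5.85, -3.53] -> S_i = Random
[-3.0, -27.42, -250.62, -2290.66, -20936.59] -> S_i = -3.00*9.14^i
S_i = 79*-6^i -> [79, -474, 2844, -17064, 102384]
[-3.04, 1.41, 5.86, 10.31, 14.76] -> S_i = -3.04 + 4.45*i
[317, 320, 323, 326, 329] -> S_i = 317 + 3*i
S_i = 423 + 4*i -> [423, 427, 431, 435, 439]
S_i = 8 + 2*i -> [8, 10, 12, 14, 16]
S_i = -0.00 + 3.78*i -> [0.0, 3.78, 7.56, 11.34, 15.12]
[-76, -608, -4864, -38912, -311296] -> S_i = -76*8^i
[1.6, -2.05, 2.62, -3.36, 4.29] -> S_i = 1.60*(-1.28)^i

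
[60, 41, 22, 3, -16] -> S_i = 60 + -19*i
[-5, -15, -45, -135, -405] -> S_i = -5*3^i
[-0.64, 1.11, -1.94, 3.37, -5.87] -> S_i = -0.64*(-1.74)^i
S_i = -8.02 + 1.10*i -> [-8.02, -6.92, -5.82, -4.72, -3.62]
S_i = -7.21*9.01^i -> [-7.21, -64.96, -585.31, -5273.63, -47515.4]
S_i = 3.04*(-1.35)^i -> [3.04, -4.1, 5.54, -7.48, 10.1]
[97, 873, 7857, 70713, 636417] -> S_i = 97*9^i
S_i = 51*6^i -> [51, 306, 1836, 11016, 66096]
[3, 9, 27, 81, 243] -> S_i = 3*3^i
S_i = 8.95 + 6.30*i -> [8.95, 15.25, 21.55, 27.85, 34.15]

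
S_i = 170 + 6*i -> [170, 176, 182, 188, 194]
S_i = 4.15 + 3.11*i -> [4.15, 7.26, 10.37, 13.48, 16.59]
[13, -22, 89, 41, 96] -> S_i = Random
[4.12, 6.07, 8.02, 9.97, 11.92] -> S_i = 4.12 + 1.95*i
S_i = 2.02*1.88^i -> [2.02, 3.8, 7.14, 13.42, 25.23]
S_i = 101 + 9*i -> [101, 110, 119, 128, 137]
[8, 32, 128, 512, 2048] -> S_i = 8*4^i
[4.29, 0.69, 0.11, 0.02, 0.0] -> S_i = 4.29*0.16^i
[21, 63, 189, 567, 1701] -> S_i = 21*3^i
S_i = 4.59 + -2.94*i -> [4.59, 1.65, -1.29, -4.23, -7.17]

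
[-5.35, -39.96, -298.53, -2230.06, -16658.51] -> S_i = -5.35*7.47^i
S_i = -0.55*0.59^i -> [-0.55, -0.32, -0.19, -0.11, -0.07]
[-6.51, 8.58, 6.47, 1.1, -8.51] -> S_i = Random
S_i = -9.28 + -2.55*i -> [-9.28, -11.83, -14.38, -16.93, -19.48]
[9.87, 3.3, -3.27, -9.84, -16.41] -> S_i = 9.87 + -6.57*i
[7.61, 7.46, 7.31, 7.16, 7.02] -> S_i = 7.61*0.98^i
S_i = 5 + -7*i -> [5, -2, -9, -16, -23]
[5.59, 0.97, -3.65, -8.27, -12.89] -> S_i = 5.59 + -4.62*i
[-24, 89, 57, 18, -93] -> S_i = Random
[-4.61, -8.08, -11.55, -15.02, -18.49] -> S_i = -4.61 + -3.47*i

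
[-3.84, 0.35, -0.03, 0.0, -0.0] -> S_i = -3.84*(-0.09)^i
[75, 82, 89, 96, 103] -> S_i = 75 + 7*i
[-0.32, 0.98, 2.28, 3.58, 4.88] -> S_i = -0.32 + 1.30*i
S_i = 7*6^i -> [7, 42, 252, 1512, 9072]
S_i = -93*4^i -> [-93, -372, -1488, -5952, -23808]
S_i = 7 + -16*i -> [7, -9, -25, -41, -57]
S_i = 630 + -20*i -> [630, 610, 590, 570, 550]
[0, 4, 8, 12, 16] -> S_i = 0 + 4*i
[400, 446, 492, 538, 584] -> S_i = 400 + 46*i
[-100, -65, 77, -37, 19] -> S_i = Random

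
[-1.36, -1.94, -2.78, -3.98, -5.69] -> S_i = -1.36*1.43^i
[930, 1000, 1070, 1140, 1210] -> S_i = 930 + 70*i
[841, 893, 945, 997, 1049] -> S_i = 841 + 52*i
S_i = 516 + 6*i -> [516, 522, 528, 534, 540]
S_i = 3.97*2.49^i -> [3.97, 9.89, 24.61, 61.29, 152.61]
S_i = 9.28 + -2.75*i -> [9.28, 6.53, 3.78, 1.03, -1.72]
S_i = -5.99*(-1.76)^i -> [-5.99, 10.54, -18.55, 32.66, -57.47]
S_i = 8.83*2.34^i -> [8.83, 20.66, 48.35, 113.14, 264.74]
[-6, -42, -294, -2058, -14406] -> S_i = -6*7^i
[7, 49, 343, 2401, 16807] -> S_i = 7*7^i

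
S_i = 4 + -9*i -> [4, -5, -14, -23, -32]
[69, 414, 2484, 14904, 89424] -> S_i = 69*6^i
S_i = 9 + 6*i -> [9, 15, 21, 27, 33]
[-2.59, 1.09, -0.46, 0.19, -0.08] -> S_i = -2.59*(-0.42)^i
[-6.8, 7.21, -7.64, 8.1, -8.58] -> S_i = -6.80*(-1.06)^i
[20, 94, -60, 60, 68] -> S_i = Random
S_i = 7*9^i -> [7, 63, 567, 5103, 45927]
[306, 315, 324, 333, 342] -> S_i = 306 + 9*i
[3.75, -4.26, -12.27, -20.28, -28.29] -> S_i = 3.75 + -8.01*i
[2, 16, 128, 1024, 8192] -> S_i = 2*8^i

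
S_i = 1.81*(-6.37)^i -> [1.81, -11.53, 73.44, -467.84, 2980.14]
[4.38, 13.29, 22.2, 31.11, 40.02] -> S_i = 4.38 + 8.91*i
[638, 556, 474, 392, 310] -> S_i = 638 + -82*i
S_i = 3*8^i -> [3, 24, 192, 1536, 12288]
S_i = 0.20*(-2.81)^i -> [0.2, -0.56, 1.58, -4.44, 12.47]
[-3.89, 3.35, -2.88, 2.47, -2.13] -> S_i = -3.89*(-0.86)^i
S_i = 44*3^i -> [44, 132, 396, 1188, 3564]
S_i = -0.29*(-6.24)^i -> [-0.29, 1.81, -11.29, 70.46, -439.68]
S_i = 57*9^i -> [57, 513, 4617, 41553, 373977]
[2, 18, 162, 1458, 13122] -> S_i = 2*9^i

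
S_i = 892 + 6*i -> [892, 898, 904, 910, 916]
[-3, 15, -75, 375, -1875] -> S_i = -3*-5^i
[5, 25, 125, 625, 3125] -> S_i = 5*5^i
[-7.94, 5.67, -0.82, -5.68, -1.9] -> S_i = Random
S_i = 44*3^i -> [44, 132, 396, 1188, 3564]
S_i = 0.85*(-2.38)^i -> [0.85, -2.02, 4.81, -11.46, 27.27]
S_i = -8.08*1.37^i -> [-8.08, -11.07, -15.17, -20.78, -28.46]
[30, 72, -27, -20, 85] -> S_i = Random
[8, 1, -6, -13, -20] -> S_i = 8 + -7*i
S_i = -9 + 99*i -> [-9, 90, 189, 288, 387]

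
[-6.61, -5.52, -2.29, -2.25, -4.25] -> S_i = Random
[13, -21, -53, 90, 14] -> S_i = Random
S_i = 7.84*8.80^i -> [7.84, 68.99, 607.13, 5342.74, 47016.12]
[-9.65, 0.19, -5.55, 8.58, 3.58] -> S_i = Random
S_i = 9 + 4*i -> [9, 13, 17, 21, 25]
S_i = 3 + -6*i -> [3, -3, -9, -15, -21]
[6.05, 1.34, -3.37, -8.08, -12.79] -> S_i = 6.05 + -4.71*i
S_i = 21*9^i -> [21, 189, 1701, 15309, 137781]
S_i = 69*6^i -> [69, 414, 2484, 14904, 89424]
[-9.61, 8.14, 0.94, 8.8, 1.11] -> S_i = Random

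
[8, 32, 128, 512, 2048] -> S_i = 8*4^i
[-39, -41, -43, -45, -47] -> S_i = -39 + -2*i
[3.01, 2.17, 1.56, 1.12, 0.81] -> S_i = 3.01*0.72^i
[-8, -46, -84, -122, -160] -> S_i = -8 + -38*i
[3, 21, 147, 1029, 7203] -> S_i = 3*7^i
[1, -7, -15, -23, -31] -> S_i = 1 + -8*i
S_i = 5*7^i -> [5, 35, 245, 1715, 12005]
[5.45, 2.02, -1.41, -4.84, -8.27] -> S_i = 5.45 + -3.43*i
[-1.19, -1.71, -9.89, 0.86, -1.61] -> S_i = Random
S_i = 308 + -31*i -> [308, 277, 246, 215, 184]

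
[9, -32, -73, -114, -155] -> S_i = 9 + -41*i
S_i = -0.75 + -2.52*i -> [-0.75, -3.27, -5.79, -8.31, -10.83]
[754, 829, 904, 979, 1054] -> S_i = 754 + 75*i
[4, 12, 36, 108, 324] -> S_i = 4*3^i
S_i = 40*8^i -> [40, 320, 2560, 20480, 163840]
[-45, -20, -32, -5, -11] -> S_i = Random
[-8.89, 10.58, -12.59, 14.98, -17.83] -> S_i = -8.89*(-1.19)^i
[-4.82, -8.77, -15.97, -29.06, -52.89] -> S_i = -4.82*1.82^i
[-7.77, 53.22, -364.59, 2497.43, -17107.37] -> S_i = -7.77*(-6.85)^i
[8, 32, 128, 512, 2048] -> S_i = 8*4^i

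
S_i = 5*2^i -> [5, 10, 20, 40, 80]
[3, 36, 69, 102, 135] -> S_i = 3 + 33*i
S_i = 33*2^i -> [33, 66, 132, 264, 528]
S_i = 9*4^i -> [9, 36, 144, 576, 2304]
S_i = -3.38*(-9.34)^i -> [-3.38, 31.57, -294.86, 2753.96, -25721.97]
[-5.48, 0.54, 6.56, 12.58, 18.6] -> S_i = -5.48 + 6.02*i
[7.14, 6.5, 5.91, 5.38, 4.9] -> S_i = 7.14*0.91^i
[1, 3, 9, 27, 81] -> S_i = 1*3^i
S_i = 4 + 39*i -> [4, 43, 82, 121, 160]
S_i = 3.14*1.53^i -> [3.14, 4.8, 7.35, 11.25, 17.21]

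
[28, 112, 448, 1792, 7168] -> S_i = 28*4^i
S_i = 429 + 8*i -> [429, 437, 445, 453, 461]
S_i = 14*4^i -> [14, 56, 224, 896, 3584]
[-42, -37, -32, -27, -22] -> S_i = -42 + 5*i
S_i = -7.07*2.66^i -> [-7.07, -18.81, -50.02, -133.07, -353.95]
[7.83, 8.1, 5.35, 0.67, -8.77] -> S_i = Random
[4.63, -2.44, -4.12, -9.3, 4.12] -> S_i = Random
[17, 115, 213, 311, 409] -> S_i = 17 + 98*i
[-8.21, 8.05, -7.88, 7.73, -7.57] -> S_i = -8.21*(-0.98)^i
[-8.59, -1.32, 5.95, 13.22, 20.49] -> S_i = -8.59 + 7.27*i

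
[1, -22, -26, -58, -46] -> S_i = Random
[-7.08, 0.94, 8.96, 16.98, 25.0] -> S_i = -7.08 + 8.02*i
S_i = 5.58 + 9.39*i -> [5.58, 14.97, 24.36, 33.75, 43.14]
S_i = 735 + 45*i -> [735, 780, 825, 870, 915]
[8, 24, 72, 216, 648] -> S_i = 8*3^i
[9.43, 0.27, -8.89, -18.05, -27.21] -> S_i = 9.43 + -9.16*i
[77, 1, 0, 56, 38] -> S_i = Random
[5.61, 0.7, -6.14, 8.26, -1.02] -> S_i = Random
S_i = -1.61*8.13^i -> [-1.61, -13.09, -106.42, -865.16, -7033.77]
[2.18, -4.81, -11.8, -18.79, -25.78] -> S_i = 2.18 + -6.99*i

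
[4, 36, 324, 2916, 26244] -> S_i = 4*9^i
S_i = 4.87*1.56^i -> [4.87, 7.6, 11.85, 18.49, 28.84]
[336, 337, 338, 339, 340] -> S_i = 336 + 1*i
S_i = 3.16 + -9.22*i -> [3.16, -6.06, -15.28, -24.5, -33.72]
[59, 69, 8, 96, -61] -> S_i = Random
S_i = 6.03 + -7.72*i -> [6.03, -1.69, -9.41, -17.13, -24.85]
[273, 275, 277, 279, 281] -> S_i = 273 + 2*i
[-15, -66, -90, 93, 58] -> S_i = Random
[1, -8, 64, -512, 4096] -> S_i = 1*-8^i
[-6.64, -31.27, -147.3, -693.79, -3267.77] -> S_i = -6.64*4.71^i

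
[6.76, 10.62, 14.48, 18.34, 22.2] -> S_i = 6.76 + 3.86*i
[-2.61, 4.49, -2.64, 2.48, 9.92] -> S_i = Random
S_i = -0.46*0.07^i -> [-0.46, -0.03, -0.0, -0.0, -0.0]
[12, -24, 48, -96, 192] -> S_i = 12*-2^i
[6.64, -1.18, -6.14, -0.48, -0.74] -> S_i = Random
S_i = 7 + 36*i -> [7, 43, 79, 115, 151]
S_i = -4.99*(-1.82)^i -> [-4.99, 9.08, -16.53, 30.08, -54.75]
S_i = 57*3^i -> [57, 171, 513, 1539, 4617]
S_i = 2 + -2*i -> [2, 0, -2, -4, -6]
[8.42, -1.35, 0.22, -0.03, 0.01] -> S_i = 8.42*(-0.16)^i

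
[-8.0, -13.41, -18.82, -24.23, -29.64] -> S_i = -8.00 + -5.41*i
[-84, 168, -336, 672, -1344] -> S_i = -84*-2^i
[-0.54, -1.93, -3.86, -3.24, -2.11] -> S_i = Random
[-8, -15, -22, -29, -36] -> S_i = -8 + -7*i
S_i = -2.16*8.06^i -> [-2.16, -17.41, -140.32, -1130.99, -9115.78]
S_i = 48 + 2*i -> [48, 50, 52, 54, 56]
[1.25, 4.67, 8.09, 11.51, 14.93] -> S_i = 1.25 + 3.42*i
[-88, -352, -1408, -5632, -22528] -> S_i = -88*4^i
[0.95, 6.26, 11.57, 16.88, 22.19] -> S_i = 0.95 + 5.31*i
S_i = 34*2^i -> [34, 68, 136, 272, 544]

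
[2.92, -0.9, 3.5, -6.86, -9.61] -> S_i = Random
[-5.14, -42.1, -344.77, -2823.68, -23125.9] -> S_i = -5.14*8.19^i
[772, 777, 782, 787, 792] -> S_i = 772 + 5*i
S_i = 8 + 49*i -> [8, 57, 106, 155, 204]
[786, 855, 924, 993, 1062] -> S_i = 786 + 69*i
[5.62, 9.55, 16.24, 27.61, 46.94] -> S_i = 5.62*1.70^i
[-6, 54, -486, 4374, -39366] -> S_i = -6*-9^i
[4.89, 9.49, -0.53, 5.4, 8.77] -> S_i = Random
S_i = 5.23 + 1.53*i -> [5.23, 6.76, 8.29, 9.82, 11.35]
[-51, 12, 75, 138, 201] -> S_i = -51 + 63*i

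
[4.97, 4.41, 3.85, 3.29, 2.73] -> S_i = 4.97 + -0.56*i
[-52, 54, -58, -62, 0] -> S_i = Random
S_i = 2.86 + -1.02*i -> [2.86, 1.84, 0.82, -0.2, -1.22]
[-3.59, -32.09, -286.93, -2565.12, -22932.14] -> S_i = -3.59*8.94^i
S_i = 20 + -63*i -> [20, -43, -106, -169, -232]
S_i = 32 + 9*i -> [32, 41, 50, 59, 68]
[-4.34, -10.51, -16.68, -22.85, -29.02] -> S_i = -4.34 + -6.17*i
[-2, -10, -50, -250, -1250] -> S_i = -2*5^i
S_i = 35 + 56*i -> [35, 91, 147, 203, 259]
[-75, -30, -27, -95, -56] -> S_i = Random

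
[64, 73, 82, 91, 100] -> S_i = 64 + 9*i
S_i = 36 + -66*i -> [36, -30, -96, -162, -228]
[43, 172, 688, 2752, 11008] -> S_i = 43*4^i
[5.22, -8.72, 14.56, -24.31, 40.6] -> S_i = 5.22*(-1.67)^i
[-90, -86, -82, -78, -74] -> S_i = -90 + 4*i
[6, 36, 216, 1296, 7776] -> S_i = 6*6^i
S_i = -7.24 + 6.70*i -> [-7.24, -0.54, 6.16, 12.86, 19.56]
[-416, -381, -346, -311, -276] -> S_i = -416 + 35*i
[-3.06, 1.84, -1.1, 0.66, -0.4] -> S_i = -3.06*(-0.60)^i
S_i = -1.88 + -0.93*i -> [-1.88, -2.81, -3.74, -4.67, -5.6]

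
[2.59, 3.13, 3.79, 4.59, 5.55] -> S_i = 2.59*1.21^i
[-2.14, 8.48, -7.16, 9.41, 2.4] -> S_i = Random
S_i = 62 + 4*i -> [62, 66, 70, 74, 78]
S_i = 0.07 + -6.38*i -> [0.07, -6.31, -12.69, -19.07, -25.45]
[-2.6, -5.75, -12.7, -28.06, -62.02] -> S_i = -2.60*2.21^i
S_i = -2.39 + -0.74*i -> [-2.39, -3.13, -3.87, -4.61, -5.35]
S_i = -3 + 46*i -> [-3, 43, 89, 135, 181]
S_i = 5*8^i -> [5, 40, 320, 2560, 20480]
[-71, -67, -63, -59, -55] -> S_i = -71 + 4*i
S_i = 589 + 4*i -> [589, 593, 597, 601, 605]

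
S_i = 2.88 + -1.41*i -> [2.88, 1.47, 0.06, -1.35, -2.76]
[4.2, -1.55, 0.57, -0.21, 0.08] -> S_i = 4.20*(-0.37)^i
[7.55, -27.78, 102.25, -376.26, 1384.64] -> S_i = 7.55*(-3.68)^i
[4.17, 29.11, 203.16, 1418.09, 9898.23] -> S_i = 4.17*6.98^i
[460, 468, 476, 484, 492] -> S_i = 460 + 8*i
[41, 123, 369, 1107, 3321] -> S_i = 41*3^i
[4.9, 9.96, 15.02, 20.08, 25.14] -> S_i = 4.90 + 5.06*i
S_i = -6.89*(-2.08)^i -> [-6.89, 14.33, -29.81, 62.0, -128.97]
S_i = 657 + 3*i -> [657, 660, 663, 666, 669]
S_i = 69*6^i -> [69, 414, 2484, 14904, 89424]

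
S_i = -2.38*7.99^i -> [-2.38, -19.02, -151.94, -1214.0, -9699.83]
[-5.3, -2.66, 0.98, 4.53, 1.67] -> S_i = Random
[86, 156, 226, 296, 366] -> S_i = 86 + 70*i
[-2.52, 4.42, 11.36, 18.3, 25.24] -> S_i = -2.52 + 6.94*i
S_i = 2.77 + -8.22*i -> [2.77, -5.45, -13.67, -21.89, -30.11]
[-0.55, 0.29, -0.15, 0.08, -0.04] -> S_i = -0.55*(-0.52)^i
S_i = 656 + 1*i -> [656, 657, 658, 659, 660]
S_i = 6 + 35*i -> [6, 41, 76, 111, 146]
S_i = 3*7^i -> [3, 21, 147, 1029, 7203]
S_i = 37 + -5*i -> [37, 32, 27, 22, 17]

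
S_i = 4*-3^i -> [4, -12, 36, -108, 324]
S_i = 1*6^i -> [1, 6, 36, 216, 1296]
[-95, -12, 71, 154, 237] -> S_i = -95 + 83*i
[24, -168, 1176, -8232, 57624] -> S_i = 24*-7^i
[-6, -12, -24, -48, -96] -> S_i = -6*2^i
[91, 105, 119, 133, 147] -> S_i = 91 + 14*i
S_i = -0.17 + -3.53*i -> [-0.17, -3.7, -7.23, -10.76, -14.29]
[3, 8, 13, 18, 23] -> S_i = 3 + 5*i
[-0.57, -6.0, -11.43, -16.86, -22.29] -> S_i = -0.57 + -5.43*i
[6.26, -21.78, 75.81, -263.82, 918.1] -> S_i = 6.26*(-3.48)^i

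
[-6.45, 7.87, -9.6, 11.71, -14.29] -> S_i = -6.45*(-1.22)^i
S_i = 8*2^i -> [8, 16, 32, 64, 128]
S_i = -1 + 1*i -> [-1, 0, 1, 2, 3]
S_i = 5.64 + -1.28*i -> [5.64, 4.36, 3.08, 1.8, 0.52]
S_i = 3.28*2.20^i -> [3.28, 7.22, 15.88, 34.93, 76.84]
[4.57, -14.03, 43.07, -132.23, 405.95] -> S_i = 4.57*(-3.07)^i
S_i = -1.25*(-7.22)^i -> [-1.25, 9.02, -65.16, 470.46, -3396.71]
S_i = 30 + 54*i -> [30, 84, 138, 192, 246]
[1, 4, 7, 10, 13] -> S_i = 1 + 3*i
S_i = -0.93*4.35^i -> [-0.93, -4.05, -17.6, -76.55, -333.0]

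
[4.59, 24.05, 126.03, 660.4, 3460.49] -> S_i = 4.59*5.24^i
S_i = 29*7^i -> [29, 203, 1421, 9947, 69629]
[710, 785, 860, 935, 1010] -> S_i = 710 + 75*i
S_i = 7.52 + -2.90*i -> [7.52, 4.62, 1.72, -1.18, -4.08]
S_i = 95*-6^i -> [95, -570, 3420, -20520, 123120]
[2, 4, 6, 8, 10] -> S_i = 2 + 2*i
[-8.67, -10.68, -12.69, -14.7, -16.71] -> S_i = -8.67 + -2.01*i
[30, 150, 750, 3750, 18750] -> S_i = 30*5^i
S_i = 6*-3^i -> [6, -18, 54, -162, 486]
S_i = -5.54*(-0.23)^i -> [-5.54, 1.27, -0.29, 0.07, -0.02]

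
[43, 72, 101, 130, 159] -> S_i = 43 + 29*i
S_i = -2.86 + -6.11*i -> [-2.86, -8.97, -15.08, -21.19, -27.3]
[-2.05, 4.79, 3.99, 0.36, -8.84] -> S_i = Random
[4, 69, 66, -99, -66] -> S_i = Random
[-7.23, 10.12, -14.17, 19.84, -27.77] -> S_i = -7.23*(-1.40)^i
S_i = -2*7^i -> [-2, -14, -98, -686, -4802]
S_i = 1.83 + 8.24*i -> [1.83, 10.07, 18.31, 26.55, 34.79]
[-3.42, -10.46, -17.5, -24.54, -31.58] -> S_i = -3.42 + -7.04*i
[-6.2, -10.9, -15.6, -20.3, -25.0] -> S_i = -6.20 + -4.70*i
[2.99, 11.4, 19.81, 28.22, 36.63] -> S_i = 2.99 + 8.41*i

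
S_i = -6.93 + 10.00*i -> [-6.93, 3.07, 13.07, 23.07, 33.07]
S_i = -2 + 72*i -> [-2, 70, 142, 214, 286]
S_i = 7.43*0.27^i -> [7.43, 2.01, 0.54, 0.15, 0.04]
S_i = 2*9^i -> [2, 18, 162, 1458, 13122]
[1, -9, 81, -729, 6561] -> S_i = 1*-9^i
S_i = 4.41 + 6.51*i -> [4.41, 10.92, 17.43, 23.94, 30.45]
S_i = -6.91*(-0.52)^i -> [-6.91, 3.59, -1.87, 0.97, -0.51]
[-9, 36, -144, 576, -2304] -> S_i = -9*-4^i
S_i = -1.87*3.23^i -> [-1.87, -6.04, -19.51, -63.02, -203.54]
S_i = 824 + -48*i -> [824, 776, 728, 680, 632]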